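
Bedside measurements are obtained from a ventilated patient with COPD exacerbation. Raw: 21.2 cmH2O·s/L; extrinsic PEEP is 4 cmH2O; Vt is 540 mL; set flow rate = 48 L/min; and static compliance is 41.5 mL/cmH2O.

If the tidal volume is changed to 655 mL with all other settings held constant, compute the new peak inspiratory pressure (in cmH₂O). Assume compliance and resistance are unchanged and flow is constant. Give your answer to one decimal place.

36.7

Flow: 48 L/min ÷ 60 = 0.8 L/s.
PIP = Vt/C + R·V̇ + PEEP (constant-flow equation of motion).
Only the elastic term changes: ΔPIP = ΔVt / C = (655 − 540) / 41.5 = 2.771 cmH2O.
Original PIP = 540/41.5 + 21.2×0.8 + 4 = 33.972 cmH2O; new PIP = 33.972 + (2.771) = 36.743 cmH2O.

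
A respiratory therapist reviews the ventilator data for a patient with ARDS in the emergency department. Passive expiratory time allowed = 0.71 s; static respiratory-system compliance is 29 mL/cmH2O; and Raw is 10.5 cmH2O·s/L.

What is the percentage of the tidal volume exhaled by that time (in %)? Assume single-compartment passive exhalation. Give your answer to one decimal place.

τ = R × C = 10.5 × 29 mL/cmH2O = 10.5 × 0.029 L/cmH2O = 0.3045 s.
Passive exhalation: V(t)/V₀ = e^(−t/τ) = e^(−0.71/0.3045) = 0.09713.
Fraction exhaled = 1 − 0.09713 = 0.9029 → 90.29%.

90.3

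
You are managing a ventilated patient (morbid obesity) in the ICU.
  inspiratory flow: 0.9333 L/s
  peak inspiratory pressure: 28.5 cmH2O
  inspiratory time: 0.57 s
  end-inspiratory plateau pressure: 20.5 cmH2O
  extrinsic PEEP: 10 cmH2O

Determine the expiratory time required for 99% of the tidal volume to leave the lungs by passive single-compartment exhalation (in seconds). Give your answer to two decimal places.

Vt = flow × Ti = 0.9333 L/s × 0.57 s × 1000 mL/L = 531.98 mL.
R = (PIP − Pplat)/V̇ = (28.5 − 20.5) / 0.9333 = 8.0/0.9333 = 8.572 cmH2O·s/L.
C = Vt/(Pplat − PEEP) = 531.98 / (20.5 − 10) = 531.98/10.5 = 50.665 mL/cmH2O.
τ = R × C = 8.572 × 0.05067 L/cmH2O = 0.4343 s.
t = −τ·ln(1 − 0.99) = −0.4343·ln(0.01) = 2.0 s.

2.00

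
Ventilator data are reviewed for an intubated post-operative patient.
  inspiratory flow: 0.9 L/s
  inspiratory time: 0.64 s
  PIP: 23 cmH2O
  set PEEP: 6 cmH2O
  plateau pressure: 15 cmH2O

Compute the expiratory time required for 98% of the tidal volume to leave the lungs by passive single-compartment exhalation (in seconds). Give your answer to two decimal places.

Vt = flow × Ti = 0.9 L/s × 0.64 s × 1000 mL/L = 576.0 mL.
R = (PIP − Pplat)/V̇ = (23 − 15) / 0.9 = 8.0/0.9 = 8.889 cmH2O·s/L.
C = Vt/(Pplat − PEEP) = 576.0 / (15 − 6) = 576.0/9.0 = 64.0 mL/cmH2O.
τ = R × C = 8.889 × 0.064 L/cmH2O = 0.5689 s.
t = −τ·ln(1 − 0.98) = −0.5689·ln(0.02) = 2.226 s.

2.23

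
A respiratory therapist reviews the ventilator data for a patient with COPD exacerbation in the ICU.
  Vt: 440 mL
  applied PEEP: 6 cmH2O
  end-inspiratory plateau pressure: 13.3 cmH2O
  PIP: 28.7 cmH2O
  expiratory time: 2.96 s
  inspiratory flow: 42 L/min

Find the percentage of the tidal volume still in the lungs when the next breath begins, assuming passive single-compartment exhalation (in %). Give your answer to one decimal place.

Flow: 42 L/min ÷ 60 = 0.7 L/s.
R = (PIP − Pplat)/V̇ = (28.7 − 13.3) / 0.7 = 15.4/0.7 = 22.0 cmH2O·s/L.
C = Vt/(Pplat − PEEP) = 440.0 / (13.3 − 6) = 440.0/7.3 = 60.274 mL/cmH2O.
τ = R × C = 22.0 × 0.06027 L/cmH2O = 1.326 s.
Fraction remaining at end-expiration = e^(−Te/τ) = e^(−2.96/1.326) = 0.1073 → 10.73%.

10.7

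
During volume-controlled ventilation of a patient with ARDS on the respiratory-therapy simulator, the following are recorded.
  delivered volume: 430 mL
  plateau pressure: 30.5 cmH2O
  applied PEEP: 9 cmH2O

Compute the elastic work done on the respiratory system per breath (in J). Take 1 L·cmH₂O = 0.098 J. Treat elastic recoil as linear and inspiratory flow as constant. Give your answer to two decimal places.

0.45

Elastic work ≈ ½ × (Pplat − PEEP) × Vt = 0.5 × (30.5 − 9) × 0.430 L = 0.5 × 21.5 × 0.430 = 4.623 L·cmH2O.
× 0.098 J/(L·cmH2O) → 0.4531 J.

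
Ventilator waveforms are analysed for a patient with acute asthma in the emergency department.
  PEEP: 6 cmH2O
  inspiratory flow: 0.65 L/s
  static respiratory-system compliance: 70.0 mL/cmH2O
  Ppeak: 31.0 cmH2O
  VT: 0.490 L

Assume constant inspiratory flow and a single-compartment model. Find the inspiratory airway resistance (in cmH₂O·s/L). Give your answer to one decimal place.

Equation of motion (constant flow): PIP = Vt/C + R·V̇ + PEEP.
R·V̇ = PIP − Vt/C − PEEP = 31.0 − 490/70.0 − 6 = 31.0 − 7.0 − 6 = 18.0 cmH2O.
R = 18.0 / 0.65 = 27.692 cmH2O·s/L.

27.7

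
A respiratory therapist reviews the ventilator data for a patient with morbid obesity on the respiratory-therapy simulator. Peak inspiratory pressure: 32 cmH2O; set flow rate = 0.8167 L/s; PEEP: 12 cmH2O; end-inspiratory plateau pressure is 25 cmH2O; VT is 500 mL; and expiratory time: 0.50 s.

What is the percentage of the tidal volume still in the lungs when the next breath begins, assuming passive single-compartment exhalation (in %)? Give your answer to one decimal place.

R = (PIP − Pplat)/V̇ = (32 − 25) / 0.8167 = 7.0/0.8167 = 8.571 cmH2O·s/L.
C = Vt/(Pplat − PEEP) = 500.0 / (25 − 12) = 500.0/13.0 = 38.462 mL/cmH2O.
τ = R × C = 8.571 × 0.03846 L/cmH2O = 0.3296 s.
Fraction remaining at end-expiration = e^(−Te/τ) = e^(−0.50/0.3296) = 0.2194 → 21.94%.

21.9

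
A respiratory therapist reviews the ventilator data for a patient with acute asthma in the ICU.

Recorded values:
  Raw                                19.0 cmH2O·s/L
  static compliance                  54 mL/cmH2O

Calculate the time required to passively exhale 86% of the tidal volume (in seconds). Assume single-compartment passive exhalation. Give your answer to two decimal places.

τ = R × C = 19.0 × 54 mL/cmH2O = 19.0 × 0.054 L/cmH2O = 1.026 s.
Exhaled fraction f = 1 − e^(−t/τ) → t = −τ·ln(1 − f) = −1.026·ln(0.14) = 2.017 s.

2.02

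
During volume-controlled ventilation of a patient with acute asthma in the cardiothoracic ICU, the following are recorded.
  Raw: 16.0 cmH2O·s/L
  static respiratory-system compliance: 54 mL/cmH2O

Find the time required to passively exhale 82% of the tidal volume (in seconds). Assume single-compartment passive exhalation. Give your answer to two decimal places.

1.48

τ = R × C = 16.0 × 54 mL/cmH2O = 16.0 × 0.054 L/cmH2O = 0.864 s.
Exhaled fraction f = 1 − e^(−t/τ) → t = −τ·ln(1 − f) = −0.864·ln(0.18) = 1.482 s.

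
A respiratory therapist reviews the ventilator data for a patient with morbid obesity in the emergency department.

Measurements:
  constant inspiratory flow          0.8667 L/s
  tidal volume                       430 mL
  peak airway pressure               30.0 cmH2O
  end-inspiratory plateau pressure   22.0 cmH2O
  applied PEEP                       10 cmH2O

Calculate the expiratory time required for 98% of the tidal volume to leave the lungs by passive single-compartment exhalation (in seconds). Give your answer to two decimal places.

R = (PIP − Pplat)/V̇ = (30.0 − 22.0) / 0.8667 = 8.0/0.8667 = 9.23 cmH2O·s/L.
C = Vt/(Pplat − PEEP) = 430.0 / (22.0 − 10) = 430.0/12.0 = 35.833 mL/cmH2O.
τ = R × C = 9.23 × 0.03583 L/cmH2O = 0.3307 s.
t = −τ·ln(1 − 0.98) = −0.3307·ln(0.02) = 1.294 s.

1.29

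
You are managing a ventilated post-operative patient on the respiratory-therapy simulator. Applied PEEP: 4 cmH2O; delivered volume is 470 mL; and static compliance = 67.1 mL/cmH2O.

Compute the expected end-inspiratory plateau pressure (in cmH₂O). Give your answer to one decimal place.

Pplat = PEEP + Vt / Cstat = 4 + 470 / 67.1 = 4 + 7.004 = 11.004 cmH2O.

11.0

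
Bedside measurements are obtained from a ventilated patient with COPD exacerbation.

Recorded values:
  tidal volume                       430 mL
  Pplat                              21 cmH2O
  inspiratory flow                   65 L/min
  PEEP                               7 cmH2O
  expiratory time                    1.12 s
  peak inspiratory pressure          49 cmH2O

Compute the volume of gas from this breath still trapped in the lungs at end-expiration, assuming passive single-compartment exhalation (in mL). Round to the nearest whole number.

Flow: 65 L/min ÷ 60 = 1.0833 L/s.
R = (PIP − Pplat)/V̇ = (49 − 21) / 1.0833 = 28.0/1.0833 = 25.847 cmH2O·s/L.
C = Vt/(Pplat − PEEP) = 430.0 / (21 − 7) = 430.0/14.0 = 30.714 mL/cmH2O.
τ = R × C = 25.847 × 0.03071 L/cmH2O = 0.7938 s.
Fraction remaining = e^(−Te/τ) = e^(−1.12/0.7938) = 0.2439.
Trapped volume = 430.0 × 0.2439 = 104.88 mL.

105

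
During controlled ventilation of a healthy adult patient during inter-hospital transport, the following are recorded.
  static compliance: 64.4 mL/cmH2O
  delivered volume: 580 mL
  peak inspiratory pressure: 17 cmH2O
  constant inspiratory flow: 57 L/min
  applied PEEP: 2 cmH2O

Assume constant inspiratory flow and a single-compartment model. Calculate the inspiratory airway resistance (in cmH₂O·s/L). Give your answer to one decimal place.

6.3

Flow: 57 L/min ÷ 60 = 0.95 L/s.
Equation of motion (constant flow): PIP = Vt/C + R·V̇ + PEEP.
R·V̇ = PIP − Vt/C − PEEP = 17 − 580/64.4 − 2 = 17 − 9.006 − 2 = 5.994 cmH2O.
R = 5.994 / 0.95 = 6.309 cmH2O·s/L.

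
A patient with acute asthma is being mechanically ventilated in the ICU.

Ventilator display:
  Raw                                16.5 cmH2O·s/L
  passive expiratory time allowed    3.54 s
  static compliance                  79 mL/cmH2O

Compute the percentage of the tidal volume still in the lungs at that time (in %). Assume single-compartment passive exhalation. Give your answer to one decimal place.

τ = R × C = 16.5 × 79 mL/cmH2O = 16.5 × 0.079 L/cmH2O = 1.304 s.
Passive exhalation: V(t)/V₀ = e^(−t/τ) = e^(−3.54/1.304) = 0.06622.
Fraction remaining = 0.06622 → 6.622%.

6.6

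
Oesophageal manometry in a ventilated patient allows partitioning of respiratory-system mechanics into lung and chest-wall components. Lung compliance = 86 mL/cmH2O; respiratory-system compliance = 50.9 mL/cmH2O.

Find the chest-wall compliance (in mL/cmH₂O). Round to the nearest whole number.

1/Ccw = 1/Crs − 1/CL.
1/Ccw = 1/50.9 − 1/86 = 0.008018.
Ccw = 124.72 mL/cmH2O.

125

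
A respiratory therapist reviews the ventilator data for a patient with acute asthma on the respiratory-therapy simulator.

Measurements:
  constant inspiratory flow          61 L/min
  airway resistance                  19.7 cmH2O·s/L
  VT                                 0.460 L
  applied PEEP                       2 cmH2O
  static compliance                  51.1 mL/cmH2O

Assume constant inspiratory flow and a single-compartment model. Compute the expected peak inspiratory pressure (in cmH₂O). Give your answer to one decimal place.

31.0

Flow: 61 L/min ÷ 60 = 1.0167 L/s.
Equation of motion (constant flow): PIP = Vt/C + R·V̇ + PEEP.
PIP = 460/51.1 + 19.7×1.0167 + 2 = 9.002 + 20.029 + 2 = 31.031 cmH2O.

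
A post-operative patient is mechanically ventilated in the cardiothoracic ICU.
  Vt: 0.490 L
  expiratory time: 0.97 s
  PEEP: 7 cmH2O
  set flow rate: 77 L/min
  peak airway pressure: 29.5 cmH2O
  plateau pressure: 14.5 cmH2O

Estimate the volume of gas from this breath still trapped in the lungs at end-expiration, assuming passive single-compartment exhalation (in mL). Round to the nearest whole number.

Flow: 77 L/min ÷ 60 = 1.2833 L/s.
R = (PIP − Pplat)/V̇ = (29.5 − 14.5) / 1.2833 = 15.0/1.2833 = 11.689 cmH2O·s/L.
C = Vt/(Pplat − PEEP) = 490.0 / (14.5 − 7) = 490.0/7.5 = 65.333 mL/cmH2O.
τ = R × C = 11.689 × 0.06533 L/cmH2O = 0.7636 s.
Fraction remaining = e^(−Te/τ) = e^(−0.97/0.7636) = 0.2807.
Trapped volume = 490.0 × 0.2807 = 137.54 mL.

138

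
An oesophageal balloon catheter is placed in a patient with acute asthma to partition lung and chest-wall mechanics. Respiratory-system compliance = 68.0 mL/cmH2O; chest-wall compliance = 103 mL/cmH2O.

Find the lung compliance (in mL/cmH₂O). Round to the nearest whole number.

1/CL = 1/Crs − 1/Ccw.
1/CL = 1/68.0 − 1/103 = 0.004997.
CL = 200.12 mL/cmH2O.

200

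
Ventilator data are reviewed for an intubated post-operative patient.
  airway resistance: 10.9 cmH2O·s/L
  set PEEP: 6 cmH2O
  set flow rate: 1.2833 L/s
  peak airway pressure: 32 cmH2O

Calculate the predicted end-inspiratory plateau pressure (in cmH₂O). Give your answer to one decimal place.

18.0

Pplat = PIP − Raw × flow = 32 − 10.9 × 1.2833 = 32 − 13.988 = 18.012 cmH2O.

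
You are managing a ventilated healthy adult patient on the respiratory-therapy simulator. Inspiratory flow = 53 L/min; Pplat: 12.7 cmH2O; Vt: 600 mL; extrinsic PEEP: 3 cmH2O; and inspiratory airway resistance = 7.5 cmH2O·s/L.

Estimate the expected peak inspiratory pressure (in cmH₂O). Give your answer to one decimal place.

Flow: 53 L/min ÷ 60 = 0.8833 L/s.
PIP = Pplat + Raw × flow = 12.7 + 7.5 × 0.8833 = 12.7 + 6.625 = 19.325 cmH2O.

19.3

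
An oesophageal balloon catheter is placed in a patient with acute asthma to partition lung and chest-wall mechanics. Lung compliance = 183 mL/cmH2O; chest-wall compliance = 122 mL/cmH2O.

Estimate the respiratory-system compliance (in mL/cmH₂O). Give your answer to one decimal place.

Lung and chest wall are elastances in series: 1/Crs = 1/CL + 1/Ccw.
1/Crs = 1/183 + 1/122 = 0.01366.
Crs = 73.206 mL/cmH2O.

73.2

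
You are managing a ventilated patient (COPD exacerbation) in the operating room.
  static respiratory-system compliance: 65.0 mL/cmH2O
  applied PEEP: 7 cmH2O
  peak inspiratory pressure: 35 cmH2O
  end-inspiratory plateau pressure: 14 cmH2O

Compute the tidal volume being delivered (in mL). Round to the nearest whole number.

455

Vt = Cstat × (Pplat − PEEP) = 65.0 × (14 − 7) = 65.0 × 7.0 = 455.0 mL.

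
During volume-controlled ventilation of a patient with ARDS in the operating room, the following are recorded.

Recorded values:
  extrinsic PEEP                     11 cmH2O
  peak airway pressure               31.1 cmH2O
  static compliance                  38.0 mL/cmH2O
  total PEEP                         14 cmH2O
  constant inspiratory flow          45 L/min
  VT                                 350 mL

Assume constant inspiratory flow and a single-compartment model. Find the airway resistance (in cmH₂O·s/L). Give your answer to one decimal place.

Flow: 45 L/min ÷ 60 = 0.75 L/s.
Total PEEP = 14 cmH2O (set 11 + intrinsic 3); this is the baseline alveolar pressure.
Equation of motion (constant flow): PIP = Vt/C + R·V̇ + PEEP.
R·V̇ = PIP − Vt/C − PEEP = 31.1 − 350/38.0 − 14 = 31.1 − 9.211 − 14 = 7.889 cmH2O.
R = 7.889 / 0.75 = 10.519 cmH2O·s/L.

10.5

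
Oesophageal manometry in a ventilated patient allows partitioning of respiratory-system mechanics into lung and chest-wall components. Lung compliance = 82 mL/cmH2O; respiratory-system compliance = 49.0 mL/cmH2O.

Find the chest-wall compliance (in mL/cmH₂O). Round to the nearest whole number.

122

1/Ccw = 1/Crs − 1/CL.
1/Ccw = 1/49.0 − 1/82 = 0.008213.
Ccw = 121.76 mL/cmH2O.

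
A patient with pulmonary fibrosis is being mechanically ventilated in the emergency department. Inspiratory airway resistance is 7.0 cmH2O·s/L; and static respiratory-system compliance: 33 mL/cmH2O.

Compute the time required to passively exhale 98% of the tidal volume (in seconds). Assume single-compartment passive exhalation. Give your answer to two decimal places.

τ = R × C = 7.0 × 33 mL/cmH2O = 7.0 × 0.033 L/cmH2O = 0.231 s.
Exhaled fraction f = 1 − e^(−t/τ) → t = −τ·ln(1 − f) = −0.231·ln(0.02) = 0.9037 s.

0.90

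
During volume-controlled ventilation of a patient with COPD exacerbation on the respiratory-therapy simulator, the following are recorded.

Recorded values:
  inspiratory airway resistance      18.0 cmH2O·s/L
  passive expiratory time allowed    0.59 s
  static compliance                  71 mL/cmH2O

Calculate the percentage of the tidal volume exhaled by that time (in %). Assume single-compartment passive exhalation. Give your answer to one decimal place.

τ = R × C = 18.0 × 71 mL/cmH2O = 18.0 × 0.071 L/cmH2O = 1.278 s.
Passive exhalation: V(t)/V₀ = e^(−t/τ) = e^(−0.59/1.278) = 0.6302.
Fraction exhaled = 1 − 0.6302 = 0.3698 → 36.98%.

37.0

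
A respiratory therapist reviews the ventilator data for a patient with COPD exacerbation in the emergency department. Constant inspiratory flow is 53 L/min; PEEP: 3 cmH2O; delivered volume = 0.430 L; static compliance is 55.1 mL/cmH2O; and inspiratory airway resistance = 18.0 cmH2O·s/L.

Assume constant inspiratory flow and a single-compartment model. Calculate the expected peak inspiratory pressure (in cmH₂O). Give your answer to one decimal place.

Flow: 53 L/min ÷ 60 = 0.8833 L/s.
Equation of motion (constant flow): PIP = Vt/C + R·V̇ + PEEP.
PIP = 430/55.1 + 18.0×0.8833 + 3 = 7.804 + 15.899 + 3 = 26.703 cmH2O.

26.7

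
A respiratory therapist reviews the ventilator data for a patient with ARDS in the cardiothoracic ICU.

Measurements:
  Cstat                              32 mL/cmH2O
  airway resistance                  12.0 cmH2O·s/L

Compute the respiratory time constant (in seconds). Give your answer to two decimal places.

τ = R × C = 12.0 × 32 mL/cmH2O = 12.0 × 0.032 L/cmH2O = 0.384 s.

0.38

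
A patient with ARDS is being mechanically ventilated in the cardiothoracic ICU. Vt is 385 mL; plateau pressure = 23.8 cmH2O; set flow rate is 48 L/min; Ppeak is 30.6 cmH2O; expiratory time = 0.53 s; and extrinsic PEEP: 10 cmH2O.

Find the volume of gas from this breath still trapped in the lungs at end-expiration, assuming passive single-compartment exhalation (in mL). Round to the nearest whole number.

Flow: 48 L/min ÷ 60 = 0.8 L/s.
R = (PIP − Pplat)/V̇ = (30.6 − 23.8) / 0.8 = 6.8/0.8 = 8.5 cmH2O·s/L.
C = Vt/(Pplat − PEEP) = 385.0 / (23.8 − 10) = 385.0/13.8 = 27.899 mL/cmH2O.
τ = R × C = 8.5 × 0.0279 L/cmH2O = 0.2372 s.
Fraction remaining = e^(−Te/τ) = e^(−0.53/0.2372) = 0.1071.
Trapped volume = 385.0 × 0.1071 = 41.234 mL.

41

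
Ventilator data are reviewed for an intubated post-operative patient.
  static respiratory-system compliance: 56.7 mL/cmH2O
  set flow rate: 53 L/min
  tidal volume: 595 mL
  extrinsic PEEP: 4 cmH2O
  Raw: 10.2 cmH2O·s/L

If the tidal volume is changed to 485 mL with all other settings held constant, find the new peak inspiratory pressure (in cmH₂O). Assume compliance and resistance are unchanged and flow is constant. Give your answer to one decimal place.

Flow: 53 L/min ÷ 60 = 0.8833 L/s.
PIP = Vt/C + R·V̇ + PEEP (constant-flow equation of motion).
Only the elastic term changes: ΔPIP = ΔVt / C = (485 − 595) / 56.7 = -1.94 cmH2O.
Original PIP = 595/56.7 + 10.2×0.8833 + 4 = 23.503 cmH2O; new PIP = 23.503 + (-1.94) = 21.563 cmH2O.

21.6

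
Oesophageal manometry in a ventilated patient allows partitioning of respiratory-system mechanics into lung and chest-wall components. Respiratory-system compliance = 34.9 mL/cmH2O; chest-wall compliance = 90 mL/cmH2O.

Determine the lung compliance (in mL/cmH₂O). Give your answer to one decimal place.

57.0

1/CL = 1/Crs − 1/Ccw.
1/CL = 1/34.9 − 1/90 = 0.01754.
CL = 57.013 mL/cmH2O.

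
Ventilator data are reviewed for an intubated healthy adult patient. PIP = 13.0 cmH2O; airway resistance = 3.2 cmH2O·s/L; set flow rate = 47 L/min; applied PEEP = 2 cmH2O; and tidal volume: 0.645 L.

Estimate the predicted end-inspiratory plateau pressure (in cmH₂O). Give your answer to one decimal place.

10.5

Flow: 47 L/min ÷ 60 = 0.7833 L/s.
Pplat = PIP − Raw × flow = 13.0 − 3.2 × 0.7833 = 13.0 − 2.507 = 10.493 cmH2O.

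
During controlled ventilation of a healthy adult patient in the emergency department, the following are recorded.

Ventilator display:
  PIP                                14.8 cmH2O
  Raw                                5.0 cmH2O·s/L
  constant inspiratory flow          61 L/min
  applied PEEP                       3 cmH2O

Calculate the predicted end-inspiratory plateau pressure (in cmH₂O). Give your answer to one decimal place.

9.7

Flow: 61 L/min ÷ 60 = 1.0167 L/s.
Pplat = PIP − Raw × flow = 14.8 − 5.0 × 1.0167 = 14.8 − 5.084 = 9.716 cmH2O.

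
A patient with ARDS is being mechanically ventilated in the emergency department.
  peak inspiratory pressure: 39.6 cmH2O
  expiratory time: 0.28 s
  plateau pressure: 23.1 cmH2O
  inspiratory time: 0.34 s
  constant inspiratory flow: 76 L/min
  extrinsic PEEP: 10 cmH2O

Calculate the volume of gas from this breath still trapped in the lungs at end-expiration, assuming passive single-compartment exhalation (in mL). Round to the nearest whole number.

224

Flow: 76 L/min ÷ 60 = 1.2667 L/s.
Vt = flow × Ti = 1.2667 L/s × 0.34 s × 1000 mL/L = 430.68 mL.
R = (PIP − Pplat)/V̇ = (39.6 − 23.1) / 1.2667 = 16.5/1.2667 = 13.026 cmH2O·s/L.
C = Vt/(Pplat − PEEP) = 430.68 / (23.1 − 10) = 430.68/13.1 = 32.876 mL/cmH2O.
τ = R × C = 13.026 × 0.03288 L/cmH2O = 0.4283 s.
Fraction remaining = e^(−Te/τ) = e^(−0.28/0.4283) = 0.5201.
Trapped volume = 430.68 × 0.5201 = 224.0 mL.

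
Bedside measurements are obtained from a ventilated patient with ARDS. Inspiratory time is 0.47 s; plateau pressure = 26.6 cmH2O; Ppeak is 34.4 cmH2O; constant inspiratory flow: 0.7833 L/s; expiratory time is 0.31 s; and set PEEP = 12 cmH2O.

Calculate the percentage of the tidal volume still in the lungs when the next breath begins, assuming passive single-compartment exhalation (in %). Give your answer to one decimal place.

Vt = flow × Ti = 0.7833 L/s × 0.47 s × 1000 mL/L = 368.15 mL.
R = (PIP − Pplat)/V̇ = (34.4 − 26.6) / 0.7833 = 7.8/0.7833 = 9.958 cmH2O·s/L.
C = Vt/(Pplat − PEEP) = 368.15 / (26.6 − 12) = 368.15/14.6 = 25.216 mL/cmH2O.
τ = R × C = 9.958 × 0.02522 L/cmH2O = 0.2511 s.
Fraction remaining at end-expiration = e^(−Te/τ) = e^(−0.31/0.2511) = 0.291 → 29.1%.

29.1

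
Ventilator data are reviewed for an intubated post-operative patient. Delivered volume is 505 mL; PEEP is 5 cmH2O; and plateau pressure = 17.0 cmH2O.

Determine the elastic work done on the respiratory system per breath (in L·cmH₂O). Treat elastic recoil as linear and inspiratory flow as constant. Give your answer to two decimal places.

3.03

Elastic work ≈ ½ × (Pplat − PEEP) × Vt = 0.5 × (17.0 − 5) × 0.505 L = 0.5 × 12.0 × 0.505 = 3.03 L·cmH2O.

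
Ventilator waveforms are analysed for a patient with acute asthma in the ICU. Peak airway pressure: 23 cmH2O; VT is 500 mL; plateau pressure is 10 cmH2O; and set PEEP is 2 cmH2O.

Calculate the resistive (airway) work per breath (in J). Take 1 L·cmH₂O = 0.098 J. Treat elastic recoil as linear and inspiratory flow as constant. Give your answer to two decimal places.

With constant inspiratory flow the resistive pressure is constant at PIP − Pplat = 23 − 10 = 13.0 cmH2O, so resistive work = 13.0 × 0.500 = 6.5 L·cmH2O.
× 0.098 J/(L·cmH2O) → 0.637 J.

0.64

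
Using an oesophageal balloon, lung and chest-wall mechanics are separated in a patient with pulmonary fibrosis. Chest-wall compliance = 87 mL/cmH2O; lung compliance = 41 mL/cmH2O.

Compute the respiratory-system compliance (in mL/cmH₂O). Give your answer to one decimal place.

Lung and chest wall are elastances in series: 1/Crs = 1/CL + 1/Ccw.
1/Crs = 1/41 + 1/87 = 0.03588.
Crs = 27.871 mL/cmH2O.

27.9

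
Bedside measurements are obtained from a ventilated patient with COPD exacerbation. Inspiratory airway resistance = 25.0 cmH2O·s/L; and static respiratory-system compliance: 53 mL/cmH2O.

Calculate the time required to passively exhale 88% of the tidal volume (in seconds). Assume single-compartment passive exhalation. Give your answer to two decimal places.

2.81

τ = R × C = 25.0 × 53 mL/cmH2O = 25.0 × 0.053 L/cmH2O = 1.325 s.
Exhaled fraction f = 1 − e^(−t/τ) → t = −τ·ln(1 − f) = −1.325·ln(0.12) = 2.809 s.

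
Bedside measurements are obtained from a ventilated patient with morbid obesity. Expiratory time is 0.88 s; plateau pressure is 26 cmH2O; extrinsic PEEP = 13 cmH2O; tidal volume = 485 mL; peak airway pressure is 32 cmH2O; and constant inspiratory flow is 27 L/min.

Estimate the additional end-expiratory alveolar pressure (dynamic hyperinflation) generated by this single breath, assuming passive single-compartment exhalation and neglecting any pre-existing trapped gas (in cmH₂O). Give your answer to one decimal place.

2.2

Flow: 27 L/min ÷ 60 = 0.45 L/s.
R = (PIP − Pplat)/V̇ = (32 − 26) / 0.45 = 6.0/0.45 = 13.333 cmH2O·s/L.
C = Vt/(Pplat − PEEP) = 485.0 / (26 − 13) = 485.0/13.0 = 37.308 mL/cmH2O.
τ = R × C = 13.333 × 0.03731 L/cmH2O = 0.4975 s.
Fraction remaining = e^(−Te/τ) = e^(−0.88/0.4975) = 0.1705; trapped volume = 485.0 × 0.1705 = 82.693 mL.
Additional alveolar pressure from trapping ≈ V_trapped / C = 82.693 / 37.308 = 2.216 cmH2O.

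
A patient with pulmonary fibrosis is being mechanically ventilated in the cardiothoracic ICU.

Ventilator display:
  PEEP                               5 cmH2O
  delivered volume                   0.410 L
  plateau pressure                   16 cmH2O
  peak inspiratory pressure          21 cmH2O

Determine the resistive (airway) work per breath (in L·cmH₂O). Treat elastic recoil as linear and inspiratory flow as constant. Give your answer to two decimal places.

2.05

With constant inspiratory flow the resistive pressure is constant at PIP − Pplat = 21 − 16 = 5.0 cmH2O, so resistive work = 5.0 × 0.410 = 2.05 L·cmH2O.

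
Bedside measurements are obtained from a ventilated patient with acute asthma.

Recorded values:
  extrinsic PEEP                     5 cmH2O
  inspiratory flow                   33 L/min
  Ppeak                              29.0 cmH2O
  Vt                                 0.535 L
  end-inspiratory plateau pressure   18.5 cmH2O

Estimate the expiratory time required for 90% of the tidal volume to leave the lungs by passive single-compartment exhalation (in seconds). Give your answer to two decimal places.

Flow: 33 L/min ÷ 60 = 0.55 L/s.
R = (PIP − Pplat)/V̇ = (29.0 − 18.5) / 0.55 = 10.5/0.55 = 19.091 cmH2O·s/L.
C = Vt/(Pplat − PEEP) = 535.0 / (18.5 − 5) = 535.0/13.5 = 39.63 mL/cmH2O.
τ = R × C = 19.091 × 0.03963 L/cmH2O = 0.7566 s.
t = −τ·ln(1 − 0.90) = −0.7566·ln(0.1) = 1.742 s.

1.74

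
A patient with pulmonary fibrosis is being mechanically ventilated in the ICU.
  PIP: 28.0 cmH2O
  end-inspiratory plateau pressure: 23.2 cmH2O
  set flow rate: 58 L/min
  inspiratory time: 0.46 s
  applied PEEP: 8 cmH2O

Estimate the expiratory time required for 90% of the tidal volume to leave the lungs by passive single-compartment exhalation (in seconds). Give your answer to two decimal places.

0.33

Flow: 58 L/min ÷ 60 = 0.9667 L/s.
Vt = flow × Ti = 0.9667 L/s × 0.46 s × 1000 mL/L = 444.68 mL.
R = (PIP − Pplat)/V̇ = (28.0 − 23.2) / 0.9667 = 4.8/0.9667 = 4.965 cmH2O·s/L.
C = Vt/(Pplat − PEEP) = 444.68 / (23.2 − 8) = 444.68/15.2 = 29.255 mL/cmH2O.
τ = R × C = 4.965 × 0.02926 L/cmH2O = 0.1453 s.
t = −τ·ln(1 − 0.90) = −0.1453·ln(0.1) = 0.3346 s.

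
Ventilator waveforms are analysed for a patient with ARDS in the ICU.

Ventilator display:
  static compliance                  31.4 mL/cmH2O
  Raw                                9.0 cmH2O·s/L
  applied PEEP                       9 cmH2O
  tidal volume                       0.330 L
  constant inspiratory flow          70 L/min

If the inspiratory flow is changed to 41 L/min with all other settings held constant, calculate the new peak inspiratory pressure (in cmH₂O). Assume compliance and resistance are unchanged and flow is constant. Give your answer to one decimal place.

Flow: 70 L/min ÷ 60 = 1.1667 L/s.
New flow: 41 L/min ÷ 60 = 0.6833 L/s.
PIP = Vt/C + R·V̇ + PEEP (constant-flow equation of motion).
Only the resistive term changes: ΔPIP = R × ΔV̇ = 9.0 × (0.6833 − 1.1667) = 9.0 × -0.4834 = -4.351 cmH2O.
Original PIP = 330/31.4 + 9.0×1.1667 + 9 = 30.01 cmH2O; new PIP = 30.01 + (-4.351) = 25.659 cmH2O.

25.7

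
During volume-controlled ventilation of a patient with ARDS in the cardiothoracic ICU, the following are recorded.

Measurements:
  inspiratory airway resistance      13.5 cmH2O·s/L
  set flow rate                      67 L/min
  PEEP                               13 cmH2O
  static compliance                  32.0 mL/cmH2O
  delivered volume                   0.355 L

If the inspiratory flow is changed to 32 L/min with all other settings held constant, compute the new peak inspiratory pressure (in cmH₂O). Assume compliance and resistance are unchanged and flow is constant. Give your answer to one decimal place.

31.3

Flow: 67 L/min ÷ 60 = 1.1167 L/s.
New flow: 32 L/min ÷ 60 = 0.5333 L/s.
PIP = Vt/C + R·V̇ + PEEP (constant-flow equation of motion).
Only the resistive term changes: ΔPIP = R × ΔV̇ = 13.5 × (0.5333 − 1.1167) = 13.5 × -0.5834 = -7.876 cmH2O.
Original PIP = 355/32.0 + 13.5×1.1167 + 13 = 39.169 cmH2O; new PIP = 39.169 + (-7.876) = 31.293 cmH2O.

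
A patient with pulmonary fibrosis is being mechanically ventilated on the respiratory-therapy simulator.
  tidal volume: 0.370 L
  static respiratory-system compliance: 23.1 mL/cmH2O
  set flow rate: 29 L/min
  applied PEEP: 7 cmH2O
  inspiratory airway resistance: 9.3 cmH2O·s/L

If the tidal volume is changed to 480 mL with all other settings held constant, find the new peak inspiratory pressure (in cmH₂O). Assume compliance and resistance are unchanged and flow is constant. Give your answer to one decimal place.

Flow: 29 L/min ÷ 60 = 0.4833 L/s.
PIP = Vt/C + R·V̇ + PEEP (constant-flow equation of motion).
Only the elastic term changes: ΔPIP = ΔVt / C = (480 − 370) / 23.1 = 4.762 cmH2O.
Original PIP = 370/23.1 + 9.3×0.4833 + 7 = 27.512 cmH2O; new PIP = 27.512 + (4.762) = 32.274 cmH2O.

32.3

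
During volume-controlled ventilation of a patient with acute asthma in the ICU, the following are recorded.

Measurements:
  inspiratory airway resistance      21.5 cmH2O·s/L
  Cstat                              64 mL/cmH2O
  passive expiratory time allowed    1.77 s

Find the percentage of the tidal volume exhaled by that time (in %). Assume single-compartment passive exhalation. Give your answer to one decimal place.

τ = R × C = 21.5 × 64 mL/cmH2O = 21.5 × 0.064 L/cmH2O = 1.376 s.
Passive exhalation: V(t)/V₀ = e^(−t/τ) = e^(−1.77/1.376) = 0.2763.
Fraction exhaled = 1 − 0.2763 = 0.7237 → 72.37%.

72.4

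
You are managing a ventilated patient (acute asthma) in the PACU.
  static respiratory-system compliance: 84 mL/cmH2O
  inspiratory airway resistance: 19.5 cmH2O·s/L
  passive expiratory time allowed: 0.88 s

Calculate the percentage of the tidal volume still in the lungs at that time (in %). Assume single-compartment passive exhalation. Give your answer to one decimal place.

58.4

τ = R × C = 19.5 × 84 mL/cmH2O = 19.5 × 0.084 L/cmH2O = 1.638 s.
Passive exhalation: V(t)/V₀ = e^(−t/τ) = e^(−0.88/1.638) = 0.5844.
Fraction remaining = 0.5844 → 58.44%.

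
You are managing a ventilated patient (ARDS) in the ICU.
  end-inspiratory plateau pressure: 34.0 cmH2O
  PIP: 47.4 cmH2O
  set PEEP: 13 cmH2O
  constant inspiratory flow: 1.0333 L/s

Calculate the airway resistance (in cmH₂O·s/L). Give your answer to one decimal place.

Raw = (PIP − Pplat) / flow = (47.4 − 34.0) / 1.0333 = 13.4 / 1.0333 = 12.968 cmH2O·s/L.

13.0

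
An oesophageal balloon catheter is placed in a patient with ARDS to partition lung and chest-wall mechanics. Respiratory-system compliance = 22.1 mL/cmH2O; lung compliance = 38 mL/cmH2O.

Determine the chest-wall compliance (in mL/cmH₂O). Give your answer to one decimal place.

52.8

1/Ccw = 1/Crs − 1/CL.
1/Ccw = 1/22.1 − 1/38 = 0.01893.
Ccw = 52.826 mL/cmH2O.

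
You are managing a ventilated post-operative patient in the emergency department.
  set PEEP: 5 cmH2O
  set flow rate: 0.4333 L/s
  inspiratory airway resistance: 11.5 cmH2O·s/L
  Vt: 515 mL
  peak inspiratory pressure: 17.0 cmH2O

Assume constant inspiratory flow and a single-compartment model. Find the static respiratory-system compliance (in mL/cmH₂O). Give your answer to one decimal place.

73.4

Equation of motion (constant flow): PIP = Vt/C + R·V̇ + PEEP.
Vt/C = PIP − R·V̇ − PEEP = 17.0 − 11.5×0.4333 − 5 = 17.0 − 4.983 − 5 = 7.017 cmH2O.
C = Vt / 7.017 = 515 / 7.017 = 73.393 mL/cmH2O.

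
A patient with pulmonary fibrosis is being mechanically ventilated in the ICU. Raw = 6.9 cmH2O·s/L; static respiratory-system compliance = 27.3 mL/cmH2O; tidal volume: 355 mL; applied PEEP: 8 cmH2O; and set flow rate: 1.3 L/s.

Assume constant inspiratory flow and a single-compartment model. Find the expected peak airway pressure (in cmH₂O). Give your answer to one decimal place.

30.0

Equation of motion (constant flow): PIP = Vt/C + R·V̇ + PEEP.
PIP = 355/27.3 + 6.9×1.3 + 8 = 13.004 + 8.97 + 8 = 29.974 cmH2O.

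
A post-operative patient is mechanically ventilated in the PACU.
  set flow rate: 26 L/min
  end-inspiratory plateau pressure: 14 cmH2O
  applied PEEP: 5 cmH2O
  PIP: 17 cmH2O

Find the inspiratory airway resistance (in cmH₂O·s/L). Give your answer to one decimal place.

Flow: 26 L/min ÷ 60 = 0.4333 L/s.
Raw = (PIP − Pplat) / flow = (17 − 14) / 0.4333 = 3.0 / 0.4333 = 6.924 cmH2O·s/L.

6.9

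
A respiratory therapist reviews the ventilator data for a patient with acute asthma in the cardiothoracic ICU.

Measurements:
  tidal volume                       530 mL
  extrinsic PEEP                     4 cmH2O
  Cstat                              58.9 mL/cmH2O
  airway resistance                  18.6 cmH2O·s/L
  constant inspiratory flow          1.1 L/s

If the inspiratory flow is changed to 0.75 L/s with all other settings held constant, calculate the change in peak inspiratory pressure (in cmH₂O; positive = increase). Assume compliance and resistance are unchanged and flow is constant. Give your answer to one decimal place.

PIP = Vt/C + R·V̇ + PEEP (constant-flow equation of motion).
Only the resistive term changes: ΔPIP = R × ΔV̇ = 18.6 × (0.75 − 1.1) = 18.6 × -0.35 = -6.51 cmH2O.

-6.5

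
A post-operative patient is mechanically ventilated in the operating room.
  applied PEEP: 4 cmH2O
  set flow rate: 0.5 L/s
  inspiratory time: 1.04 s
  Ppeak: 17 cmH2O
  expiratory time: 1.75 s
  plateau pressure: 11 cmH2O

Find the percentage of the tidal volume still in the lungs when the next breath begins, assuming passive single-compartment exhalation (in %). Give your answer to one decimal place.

Vt = flow × Ti = 0.5 L/s × 1.04 s × 1000 mL/L = 520.0 mL.
R = (PIP − Pplat)/V̇ = (17 − 11) / 0.5 = 6.0/0.5 = 12.0 cmH2O·s/L.
C = Vt/(Pplat − PEEP) = 520.0 / (11 − 4) = 520.0/7.0 = 74.286 mL/cmH2O.
τ = R × C = 12.0 × 0.07429 L/cmH2O = 0.8915 s.
Fraction remaining at end-expiration = e^(−Te/τ) = e^(−1.75/0.8915) = 0.1404 → 14.04%.

14.0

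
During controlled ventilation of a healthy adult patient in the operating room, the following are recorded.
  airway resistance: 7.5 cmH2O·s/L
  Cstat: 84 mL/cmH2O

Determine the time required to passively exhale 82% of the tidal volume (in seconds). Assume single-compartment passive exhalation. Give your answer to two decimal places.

1.08

τ = R × C = 7.5 × 84 mL/cmH2O = 7.5 × 0.084 L/cmH2O = 0.63 s.
Exhaled fraction f = 1 − e^(−t/τ) → t = −τ·ln(1 − f) = −0.63·ln(0.18) = 1.08 s.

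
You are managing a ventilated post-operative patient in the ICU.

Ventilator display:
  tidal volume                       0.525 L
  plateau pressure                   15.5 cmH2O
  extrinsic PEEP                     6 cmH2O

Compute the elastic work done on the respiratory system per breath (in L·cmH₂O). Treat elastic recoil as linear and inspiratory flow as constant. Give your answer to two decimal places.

2.49

Elastic work ≈ ½ × (Pplat − PEEP) × Vt = 0.5 × (15.5 − 6) × 0.525 L = 0.5 × 9.5 × 0.525 = 2.494 L·cmH2O.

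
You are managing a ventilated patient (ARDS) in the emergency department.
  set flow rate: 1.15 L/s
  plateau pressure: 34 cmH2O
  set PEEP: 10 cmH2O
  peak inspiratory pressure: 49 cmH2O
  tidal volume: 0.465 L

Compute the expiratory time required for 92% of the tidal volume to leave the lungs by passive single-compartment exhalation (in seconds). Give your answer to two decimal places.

R = (PIP − Pplat)/V̇ = (49 − 34) / 1.15 = 15.0/1.15 = 13.043 cmH2O·s/L.
C = Vt/(Pplat − PEEP) = 465.0 / (34 − 10) = 465.0/24.0 = 19.375 mL/cmH2O.
τ = R × C = 13.043 × 0.01938 L/cmH2O = 0.2528 s.
t = −τ·ln(1 − 0.92) = −0.2528·ln(0.08) = 0.6385 s.

0.64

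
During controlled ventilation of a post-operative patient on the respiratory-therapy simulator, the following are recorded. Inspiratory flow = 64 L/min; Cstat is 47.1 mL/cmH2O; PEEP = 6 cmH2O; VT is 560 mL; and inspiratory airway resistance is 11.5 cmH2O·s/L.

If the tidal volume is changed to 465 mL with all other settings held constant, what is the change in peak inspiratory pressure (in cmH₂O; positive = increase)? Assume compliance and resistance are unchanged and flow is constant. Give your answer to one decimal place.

-2.0

PIP = Vt/C + R·V̇ + PEEP (constant-flow equation of motion).
Only the elastic term changes: ΔPIP = ΔVt / C = (465 − 560) / 47.1 = -2.017 cmH2O.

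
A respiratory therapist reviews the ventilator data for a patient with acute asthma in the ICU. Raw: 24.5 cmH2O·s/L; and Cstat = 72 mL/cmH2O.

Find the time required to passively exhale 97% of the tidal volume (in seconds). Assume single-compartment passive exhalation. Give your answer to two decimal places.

τ = R × C = 24.5 × 72 mL/cmH2O = 24.5 × 0.072 L/cmH2O = 1.764 s.
Exhaled fraction f = 1 − e^(−t/τ) → t = −τ·ln(1 − f) = −1.764·ln(0.03) = 6.186 s.

6.19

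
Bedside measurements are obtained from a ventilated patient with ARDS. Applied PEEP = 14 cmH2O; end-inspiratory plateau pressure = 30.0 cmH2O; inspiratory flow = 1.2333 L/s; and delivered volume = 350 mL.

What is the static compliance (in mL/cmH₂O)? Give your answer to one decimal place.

Cstat = Vt / (Pplat − PEEP) = 350 / (30.0 − 14) = 350 / 16.0 = 21.875 mL/cmH2O.

21.9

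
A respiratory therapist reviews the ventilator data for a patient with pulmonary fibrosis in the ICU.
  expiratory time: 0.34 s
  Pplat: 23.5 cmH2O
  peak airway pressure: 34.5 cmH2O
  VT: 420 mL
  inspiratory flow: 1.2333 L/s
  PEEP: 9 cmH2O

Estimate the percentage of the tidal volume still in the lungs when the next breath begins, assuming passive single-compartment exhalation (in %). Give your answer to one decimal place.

26.8

R = (PIP − Pplat)/V̇ = (34.5 − 23.5) / 1.2333 = 11.0/1.2333 = 8.919 cmH2O·s/L.
C = Vt/(Pplat − PEEP) = 420.0 / (23.5 − 9) = 420.0/14.5 = 28.966 mL/cmH2O.
τ = R × C = 8.919 × 0.02897 L/cmH2O = 0.2584 s.
Fraction remaining at end-expiration = e^(−Te/τ) = e^(−0.34/0.2584) = 0.2683 → 26.83%.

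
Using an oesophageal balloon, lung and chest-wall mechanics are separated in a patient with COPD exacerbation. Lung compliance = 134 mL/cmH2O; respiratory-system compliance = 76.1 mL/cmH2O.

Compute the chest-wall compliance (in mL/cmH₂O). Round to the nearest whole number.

1/Ccw = 1/Crs − 1/CL.
1/Ccw = 1/76.1 − 1/134 = 0.005678.
Ccw = 176.12 mL/cmH2O.

176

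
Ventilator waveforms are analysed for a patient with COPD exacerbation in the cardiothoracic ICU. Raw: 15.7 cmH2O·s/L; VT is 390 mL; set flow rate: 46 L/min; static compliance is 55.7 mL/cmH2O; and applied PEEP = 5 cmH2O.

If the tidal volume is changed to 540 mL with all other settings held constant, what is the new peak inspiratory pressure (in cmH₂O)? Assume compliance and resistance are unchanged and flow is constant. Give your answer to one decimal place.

Flow: 46 L/min ÷ 60 = 0.7667 L/s.
PIP = Vt/C + R·V̇ + PEEP (constant-flow equation of motion).
Only the elastic term changes: ΔPIP = ΔVt / C = (540 − 390) / 55.7 = 2.693 cmH2O.
Original PIP = 390/55.7 + 15.7×0.7667 + 5 = 24.039 cmH2O; new PIP = 24.039 + (2.693) = 26.732 cmH2O.

26.7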